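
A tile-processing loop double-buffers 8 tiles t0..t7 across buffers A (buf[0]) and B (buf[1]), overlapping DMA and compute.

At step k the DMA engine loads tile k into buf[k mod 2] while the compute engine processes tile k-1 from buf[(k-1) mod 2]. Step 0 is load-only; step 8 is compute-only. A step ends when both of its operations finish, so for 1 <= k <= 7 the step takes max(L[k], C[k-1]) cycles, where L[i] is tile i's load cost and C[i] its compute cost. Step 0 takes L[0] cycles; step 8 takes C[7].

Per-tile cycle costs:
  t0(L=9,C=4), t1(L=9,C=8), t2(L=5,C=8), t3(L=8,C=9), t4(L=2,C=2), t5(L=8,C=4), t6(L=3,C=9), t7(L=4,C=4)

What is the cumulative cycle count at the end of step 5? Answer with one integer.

end_cycle[5] = 51

k=0 load=t0/9c comp=- wait=9 total=9
k=1 load=t1/9c comp=t0/4c wait=9 total=18
k=2 load=t2/5c comp=t1/8c wait=8 total=26
k=3 load=t3/8c comp=t2/8c wait=8 total=34
k=4 load=t4/2c comp=t3/9c wait=9 total=43
k=5 load=t5/8c comp=t4/2c wait=8 total=51
k=6 load=t6/3c comp=t5/4c wait=4 total=55
k=7 load=t7/4c comp=t6/9c wait=9 total=64
k=8 load=- comp=t7/4c wait=4 total=68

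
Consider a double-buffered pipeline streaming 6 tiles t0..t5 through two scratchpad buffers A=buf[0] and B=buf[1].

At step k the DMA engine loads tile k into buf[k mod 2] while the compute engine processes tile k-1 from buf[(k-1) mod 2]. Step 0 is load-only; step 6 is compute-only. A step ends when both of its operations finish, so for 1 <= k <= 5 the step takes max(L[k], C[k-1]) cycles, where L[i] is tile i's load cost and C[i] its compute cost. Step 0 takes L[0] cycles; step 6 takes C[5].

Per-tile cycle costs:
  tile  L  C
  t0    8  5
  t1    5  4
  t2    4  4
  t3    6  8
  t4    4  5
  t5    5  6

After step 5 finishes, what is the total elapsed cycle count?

k=0 load=t0/8c comp=- wait=8 total=8
k=1 load=t1/5c comp=t0/5c wait=5 total=13
k=2 load=t2/4c comp=t1/4c wait=4 total=17
k=3 load=t3/6c comp=t2/4c wait=6 total=23
k=4 load=t4/4c comp=t3/8c wait=8 total=31
k=5 load=t5/5c comp=t4/5c wait=5 total=36
k=6 load=- comp=t5/6c wait=6 total=42

end_cycle[5] = 36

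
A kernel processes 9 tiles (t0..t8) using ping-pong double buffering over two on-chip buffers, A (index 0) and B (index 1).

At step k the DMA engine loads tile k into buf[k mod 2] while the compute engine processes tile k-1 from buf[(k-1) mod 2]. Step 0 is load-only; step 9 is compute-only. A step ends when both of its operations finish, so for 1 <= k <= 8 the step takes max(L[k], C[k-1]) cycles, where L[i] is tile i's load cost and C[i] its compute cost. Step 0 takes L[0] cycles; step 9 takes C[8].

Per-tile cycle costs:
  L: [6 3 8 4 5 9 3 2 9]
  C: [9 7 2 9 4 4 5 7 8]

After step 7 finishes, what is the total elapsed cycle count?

step 0: L[0]=6 → dur=6, Σ=6 | A=load:t0 B=idle [load-only]
step 1: L[1]=3 C[0]=9 → dur=9, Σ=15 | A=compute:t0 B=load:t1 [compute-bound]
step 2: L[2]=8 C[1]=7 → dur=8, Σ=23 | A=load:t2 B=compute:t1 [load-bound]
step 3: L[3]=4 C[2]=2 → dur=4, Σ=27 | A=compute:t2 B=load:t3 [load-bound]
step 4: L[4]=5 C[3]=9 → dur=9, Σ=36 | A=load:t4 B=compute:t3 [compute-bound]
step 5: L[5]=9 C[4]=4 → dur=9, Σ=45 | A=compute:t4 B=load:t5 [load-bound]
step 6: L[6]=3 C[5]=4 → dur=4, Σ=49 | A=load:t6 B=compute:t5 [compute-bound]
step 7: L[7]=2 C[6]=5 → dur=5, Σ=54 | A=compute:t6 B=load:t7 [compute-bound]
step 8: L[8]=9 C[7]=7 → dur=9, Σ=63 | A=load:t8 B=compute:t7 [load-bound]
step 9: C[8]=8 → dur=8, Σ=71 | A=compute:t8 B=idle [compute-only]

end_cycle[7] = 54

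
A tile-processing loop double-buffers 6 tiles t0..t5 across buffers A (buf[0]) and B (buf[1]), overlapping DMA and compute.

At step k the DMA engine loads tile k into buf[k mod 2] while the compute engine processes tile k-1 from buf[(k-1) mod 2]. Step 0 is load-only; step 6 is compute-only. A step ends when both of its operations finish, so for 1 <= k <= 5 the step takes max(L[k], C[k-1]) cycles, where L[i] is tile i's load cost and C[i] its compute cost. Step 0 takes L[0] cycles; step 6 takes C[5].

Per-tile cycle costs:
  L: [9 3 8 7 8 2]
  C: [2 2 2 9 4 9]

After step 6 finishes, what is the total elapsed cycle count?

  0. 9=9c; end=9; A:t0 B:-
  1. max(3,2)=3c; end=12; A:t0 B:t1
  2. max(8,2)=8c; end=20; A:t2 B:t1
  3. max(7,2)=7c; end=27; A:t2 B:t3
  4. max(8,9)=9c; end=36; A:t4 B:t3
  5. max(2,4)=4c; end=40; A:t4 B:t5
  6. 9=9c; end=49; A:t4 B:t5

end_cycle[6] = 49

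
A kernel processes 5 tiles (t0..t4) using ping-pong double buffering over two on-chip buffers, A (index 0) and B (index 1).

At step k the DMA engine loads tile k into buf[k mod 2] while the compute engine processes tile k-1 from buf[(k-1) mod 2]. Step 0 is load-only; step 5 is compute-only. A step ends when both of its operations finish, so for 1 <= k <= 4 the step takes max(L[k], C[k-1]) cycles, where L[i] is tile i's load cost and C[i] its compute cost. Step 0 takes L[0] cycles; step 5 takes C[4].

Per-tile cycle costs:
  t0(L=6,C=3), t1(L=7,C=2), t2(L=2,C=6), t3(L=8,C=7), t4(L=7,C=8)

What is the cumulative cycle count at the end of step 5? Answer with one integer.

step 0: L[0]=6 → dur=6, Σ=6 | A=load:t0 B=idle [load-only]
step 1: L[1]=7 C[0]=3 → dur=7, Σ=13 | A=compute:t0 B=load:t1 [load-bound]
step 2: L[2]=2 C[1]=2 → dur=2, Σ=15 | A=load:t2 B=compute:t1 [tied]
step 3: L[3]=8 C[2]=6 → dur=8, Σ=23 | A=compute:t2 B=load:t3 [load-bound]
step 4: L[4]=7 C[3]=7 → dur=7, Σ=30 | A=load:t4 B=compute:t3 [tied]
step 5: C[4]=8 → dur=8, Σ=38 | A=compute:t4 B=idle [compute-only]

end_cycle[5] = 38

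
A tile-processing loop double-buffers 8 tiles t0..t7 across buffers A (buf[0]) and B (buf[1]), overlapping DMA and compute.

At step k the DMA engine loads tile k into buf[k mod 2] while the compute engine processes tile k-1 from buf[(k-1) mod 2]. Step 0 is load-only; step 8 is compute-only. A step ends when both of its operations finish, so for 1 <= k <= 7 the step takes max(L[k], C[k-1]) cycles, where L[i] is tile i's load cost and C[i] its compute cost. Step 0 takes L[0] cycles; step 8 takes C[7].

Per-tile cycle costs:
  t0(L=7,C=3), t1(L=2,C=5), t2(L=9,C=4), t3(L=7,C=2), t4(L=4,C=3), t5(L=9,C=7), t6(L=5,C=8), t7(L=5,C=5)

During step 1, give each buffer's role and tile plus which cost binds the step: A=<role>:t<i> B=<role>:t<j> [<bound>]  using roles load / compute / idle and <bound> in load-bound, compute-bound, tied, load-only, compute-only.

step 1: A=compute:t0 B=load:t1 [compute-bound]

[0] DMA t0→A (7c) ∥ CU idle ⇒ 7c, clock 7
[1] DMA t1→B (2c) ∥ CU A:t0 (3c) ⇒ 3c, clock 10
[2] DMA t2→A (9c) ∥ CU B:t1 (5c) ⇒ 9c, clock 19
[3] DMA t3→B (7c) ∥ CU A:t2 (4c) ⇒ 7c, clock 26
[4] DMA t4→A (4c) ∥ CU B:t3 (2c) ⇒ 4c, clock 30
[5] DMA t5→B (9c) ∥ CU A:t4 (3c) ⇒ 9c, clock 39
[6] DMA t6→A (5c) ∥ CU B:t5 (7c) ⇒ 7c, clock 46
[7] DMA t7→B (5c) ∥ CU A:t6 (8c) ⇒ 8c, clock 54
[8] DMA idle ∥ CU B:t7 (5c) ⇒ 5c, clock 59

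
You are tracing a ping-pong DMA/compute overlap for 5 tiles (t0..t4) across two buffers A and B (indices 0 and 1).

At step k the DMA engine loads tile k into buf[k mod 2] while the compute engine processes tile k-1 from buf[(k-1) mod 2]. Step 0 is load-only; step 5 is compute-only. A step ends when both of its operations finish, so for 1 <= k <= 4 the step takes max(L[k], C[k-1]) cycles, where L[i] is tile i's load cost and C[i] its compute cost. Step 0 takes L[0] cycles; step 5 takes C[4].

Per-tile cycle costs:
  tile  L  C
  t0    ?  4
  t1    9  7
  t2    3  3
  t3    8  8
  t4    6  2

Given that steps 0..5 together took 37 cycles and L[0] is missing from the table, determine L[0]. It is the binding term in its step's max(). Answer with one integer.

L[0] = 3

step 0 = dur = L[0]=? = L[0]  (unknown; binding)
step 1 = dur = max(L[1]=9, C[0]=4) = 9
step 2 = dur = max(L[2]=3, C[1]=7) = 7
step 3 = dur = max(L[3]=8, C[2]=3) = 8
step 4 = dur = max(L[4]=6, C[3]=8) = 8
step 5 = dur = C[4]=2 = 2
sum of known step durations = 34
dur[0] = total - known = 37 - 34 = 3
L[0] is the binding max in step 0, so L[0] = dur[0] = 3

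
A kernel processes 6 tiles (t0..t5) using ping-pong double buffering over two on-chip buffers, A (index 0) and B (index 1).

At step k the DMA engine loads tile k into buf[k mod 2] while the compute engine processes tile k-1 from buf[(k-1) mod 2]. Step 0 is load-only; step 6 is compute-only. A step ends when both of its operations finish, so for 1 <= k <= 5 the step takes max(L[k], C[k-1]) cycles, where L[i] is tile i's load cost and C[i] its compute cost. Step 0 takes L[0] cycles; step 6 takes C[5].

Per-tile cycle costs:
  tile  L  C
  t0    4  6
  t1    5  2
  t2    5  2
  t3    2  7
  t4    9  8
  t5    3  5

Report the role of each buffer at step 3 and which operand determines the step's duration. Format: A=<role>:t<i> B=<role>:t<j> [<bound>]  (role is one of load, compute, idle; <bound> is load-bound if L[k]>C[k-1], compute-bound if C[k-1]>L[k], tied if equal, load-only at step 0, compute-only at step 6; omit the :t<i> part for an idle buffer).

step 3: A=compute:t2 B=load:t3 [tied]

step 0: L[0]=4 → dur=4, Σ=4 | A=load:t0 B=idle [load-only]
step 1: L[1]=5 C[0]=6 → dur=6, Σ=10 | A=compute:t0 B=load:t1 [compute-bound]
step 2: L[2]=5 C[1]=2 → dur=5, Σ=15 | A=load:t2 B=compute:t1 [load-bound]
step 3: L[3]=2 C[2]=2 → dur=2, Σ=17 | A=compute:t2 B=load:t3 [tied]
step 4: L[4]=9 C[3]=7 → dur=9, Σ=26 | A=load:t4 B=compute:t3 [load-bound]
step 5: L[5]=3 C[4]=8 → dur=8, Σ=34 | A=compute:t4 B=load:t5 [compute-bound]
step 6: C[5]=5 → dur=5, Σ=39 | A=idle B=compute:t5 [compute-only]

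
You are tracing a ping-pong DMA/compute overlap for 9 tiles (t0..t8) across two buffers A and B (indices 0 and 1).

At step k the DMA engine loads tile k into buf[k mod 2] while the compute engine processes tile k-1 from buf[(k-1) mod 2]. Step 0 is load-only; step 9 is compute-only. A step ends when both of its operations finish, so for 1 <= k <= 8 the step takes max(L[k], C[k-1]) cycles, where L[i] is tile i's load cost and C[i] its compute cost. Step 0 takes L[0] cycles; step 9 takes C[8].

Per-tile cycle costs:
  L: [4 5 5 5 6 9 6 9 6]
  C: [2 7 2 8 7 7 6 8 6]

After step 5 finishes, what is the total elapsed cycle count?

[0] DMA t0→A (4c) ∥ CU idle ⇒ 4c, clock 4
[1] DMA t1→B (5c) ∥ CU A:t0 (2c) ⇒ 5c, clock 9
[2] DMA t2→A (5c) ∥ CU B:t1 (7c) ⇒ 7c, clock 16
[3] DMA t3→B (5c) ∥ CU A:t2 (2c) ⇒ 5c, clock 21
[4] DMA t4→A (6c) ∥ CU B:t3 (8c) ⇒ 8c, clock 29
[5] DMA t5→B (9c) ∥ CU A:t4 (7c) ⇒ 9c, clock 38
[6] DMA t6→A (6c) ∥ CU B:t5 (7c) ⇒ 7c, clock 45
[7] DMA t7→B (9c) ∥ CU A:t6 (6c) ⇒ 9c, clock 54
[8] DMA t8→A (6c) ∥ CU B:t7 (8c) ⇒ 8c, clock 62
[9] DMA idle ∥ CU A:t8 (6c) ⇒ 6c, clock 68

end_cycle[5] = 38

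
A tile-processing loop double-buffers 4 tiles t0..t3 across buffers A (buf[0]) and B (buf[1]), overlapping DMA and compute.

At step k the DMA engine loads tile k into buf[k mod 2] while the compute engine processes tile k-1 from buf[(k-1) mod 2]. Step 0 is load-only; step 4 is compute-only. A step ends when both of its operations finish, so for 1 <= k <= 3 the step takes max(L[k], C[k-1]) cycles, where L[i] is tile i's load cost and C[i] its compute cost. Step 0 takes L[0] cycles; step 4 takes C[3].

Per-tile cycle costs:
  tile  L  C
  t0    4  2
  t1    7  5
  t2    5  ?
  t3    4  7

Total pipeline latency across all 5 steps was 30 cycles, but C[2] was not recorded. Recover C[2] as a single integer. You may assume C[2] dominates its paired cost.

C[2] = 7

step 0 = dur = L[0]=4 = 4
step 1 = dur = max(L[1]=7, C[0]=2) = 7
step 2 = dur = max(L[2]=5, C[1]=5) = 5
step 3 = dur = max(L[3]=4, C[2]=?) = C[2]  (unknown; binding)
step 4 = dur = C[3]=7 = 7
sum of known step durations = 23
dur[3] = total - known = 30 - 23 = 7
C[2] is the binding max in step 3, so C[2] = dur[3] = 7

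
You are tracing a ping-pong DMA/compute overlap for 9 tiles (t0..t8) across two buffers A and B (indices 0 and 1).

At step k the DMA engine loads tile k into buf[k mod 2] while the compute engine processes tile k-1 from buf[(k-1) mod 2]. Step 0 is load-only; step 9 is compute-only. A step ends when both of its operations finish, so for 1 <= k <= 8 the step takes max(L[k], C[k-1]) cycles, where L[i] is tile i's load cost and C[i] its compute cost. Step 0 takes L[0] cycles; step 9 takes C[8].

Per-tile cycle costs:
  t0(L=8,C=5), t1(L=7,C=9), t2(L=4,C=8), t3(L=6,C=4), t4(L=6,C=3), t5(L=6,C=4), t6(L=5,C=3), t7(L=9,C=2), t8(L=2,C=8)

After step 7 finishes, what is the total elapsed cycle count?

end_cycle[7] = 58

  0. 8=8c; end=8; A:t0 B:-
  1. max(7,5)=7c; end=15; A:t0 B:t1
  2. max(4,9)=9c; end=24; A:t2 B:t1
  3. max(6,8)=8c; end=32; A:t2 B:t3
  4. max(6,4)=6c; end=38; A:t4 B:t3
  5. max(6,3)=6c; end=44; A:t4 B:t5
  6. max(5,4)=5c; end=49; A:t6 B:t5
  7. max(9,3)=9c; end=58; A:t6 B:t7
  8. max(2,2)=2c; end=60; A:t8 B:t7
  9. 8=8c; end=68; A:t8 B:t7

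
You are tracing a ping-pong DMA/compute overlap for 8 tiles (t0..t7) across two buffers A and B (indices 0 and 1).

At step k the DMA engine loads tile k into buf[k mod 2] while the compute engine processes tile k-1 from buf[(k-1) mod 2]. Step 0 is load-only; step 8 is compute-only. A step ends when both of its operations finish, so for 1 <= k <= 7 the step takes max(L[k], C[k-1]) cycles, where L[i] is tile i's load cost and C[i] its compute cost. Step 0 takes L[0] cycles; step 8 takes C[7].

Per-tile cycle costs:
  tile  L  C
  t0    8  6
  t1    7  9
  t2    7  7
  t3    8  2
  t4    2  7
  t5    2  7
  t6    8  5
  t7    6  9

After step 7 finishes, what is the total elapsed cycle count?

end_cycle[7] = 55

k=0 load=t0/8c comp=- wait=8 total=8
k=1 load=t1/7c comp=t0/6c wait=7 total=15
k=2 load=t2/7c comp=t1/9c wait=9 total=24
k=3 load=t3/8c comp=t2/7c wait=8 total=32
k=4 load=t4/2c comp=t3/2c wait=2 total=34
k=5 load=t5/2c comp=t4/7c wait=7 total=41
k=6 load=t6/8c comp=t5/7c wait=8 total=49
k=7 load=t7/6c comp=t6/5c wait=6 total=55
k=8 load=- comp=t7/9c wait=9 total=64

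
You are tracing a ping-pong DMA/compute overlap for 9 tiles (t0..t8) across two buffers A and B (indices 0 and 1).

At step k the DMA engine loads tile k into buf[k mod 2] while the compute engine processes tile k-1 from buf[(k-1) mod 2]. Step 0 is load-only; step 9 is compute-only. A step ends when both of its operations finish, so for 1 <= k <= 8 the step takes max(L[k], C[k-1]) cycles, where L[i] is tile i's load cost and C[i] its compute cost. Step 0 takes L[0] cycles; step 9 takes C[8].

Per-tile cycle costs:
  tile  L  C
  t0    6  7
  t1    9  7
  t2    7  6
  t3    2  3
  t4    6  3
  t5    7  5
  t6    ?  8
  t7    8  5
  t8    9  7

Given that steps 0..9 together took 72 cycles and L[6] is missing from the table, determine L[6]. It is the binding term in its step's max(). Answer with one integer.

L[6] = 7

step 0 = dur = L[0]=6 = 6
step 1 = dur = max(L[1]=9, C[0]=7) = 9
step 2 = dur = max(L[2]=7, C[1]=7) = 7
step 3 = dur = max(L[3]=2, C[2]=6) = 6
step 4 = dur = max(L[4]=6, C[3]=3) = 6
step 5 = dur = max(L[5]=7, C[4]=3) = 7
step 6 = dur = max(L[6]=?, C[5]=5) = L[6]  (unknown; binding)
step 7 = dur = max(L[7]=8, C[6]=8) = 8
step 8 = dur = max(L[8]=9, C[7]=5) = 9
step 9 = dur = C[8]=7 = 7
sum of known step durations = 65
dur[6] = total - known = 72 - 65 = 7
L[6] is the binding max in step 6, so L[6] = dur[6] = 7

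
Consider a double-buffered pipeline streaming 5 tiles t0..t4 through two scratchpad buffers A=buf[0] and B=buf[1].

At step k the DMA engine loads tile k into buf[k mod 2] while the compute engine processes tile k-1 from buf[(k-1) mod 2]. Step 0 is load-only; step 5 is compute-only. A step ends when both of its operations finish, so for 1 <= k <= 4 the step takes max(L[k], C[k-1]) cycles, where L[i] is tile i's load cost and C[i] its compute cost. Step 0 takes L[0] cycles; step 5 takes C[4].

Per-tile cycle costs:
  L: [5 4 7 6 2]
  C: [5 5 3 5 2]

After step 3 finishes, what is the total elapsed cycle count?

end_cycle[3] = 23

  0. 5=5c; end=5; A:t0 B:-
  1. max(4,5)=5c; end=10; A:t0 B:t1
  2. max(7,5)=7c; end=17; A:t2 B:t1
  3. max(6,3)=6c; end=23; A:t2 B:t3
  4. max(2,5)=5c; end=28; A:t4 B:t3
  5. 2=2c; end=30; A:t4 B:t3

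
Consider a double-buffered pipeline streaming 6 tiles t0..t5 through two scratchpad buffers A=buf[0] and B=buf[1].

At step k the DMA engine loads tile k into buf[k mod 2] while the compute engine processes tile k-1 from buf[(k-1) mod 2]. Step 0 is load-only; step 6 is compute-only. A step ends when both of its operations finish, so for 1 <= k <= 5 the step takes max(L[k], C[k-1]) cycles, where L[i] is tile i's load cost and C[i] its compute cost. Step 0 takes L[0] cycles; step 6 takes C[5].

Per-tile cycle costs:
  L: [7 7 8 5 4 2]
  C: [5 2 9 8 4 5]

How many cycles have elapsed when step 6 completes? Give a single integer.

end_cycle[6] = 48

  0. 7=7c; end=7; A:t0 B:-
  1. max(7,5)=7c; end=14; A:t0 B:t1
  2. max(8,2)=8c; end=22; A:t2 B:t1
  3. max(5,9)=9c; end=31; A:t2 B:t3
  4. max(4,8)=8c; end=39; A:t4 B:t3
  5. max(2,4)=4c; end=43; A:t4 B:t5
  6. 5=5c; end=48; A:t4 B:t5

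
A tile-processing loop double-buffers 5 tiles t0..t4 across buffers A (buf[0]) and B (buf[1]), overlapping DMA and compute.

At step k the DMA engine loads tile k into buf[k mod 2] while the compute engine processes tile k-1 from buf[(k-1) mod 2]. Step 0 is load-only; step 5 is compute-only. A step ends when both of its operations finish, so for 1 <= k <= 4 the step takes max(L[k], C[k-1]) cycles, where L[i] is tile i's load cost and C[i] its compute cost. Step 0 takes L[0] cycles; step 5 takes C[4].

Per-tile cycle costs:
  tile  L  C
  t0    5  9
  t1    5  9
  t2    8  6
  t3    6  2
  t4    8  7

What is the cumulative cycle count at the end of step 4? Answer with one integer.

end_cycle[4] = 37

k=0 load=t0/5c comp=- wait=5 total=5
k=1 load=t1/5c comp=t0/9c wait=9 total=14
k=2 load=t2/8c comp=t1/9c wait=9 total=23
k=3 load=t3/6c comp=t2/6c wait=6 total=29
k=4 load=t4/8c comp=t3/2c wait=8 total=37
k=5 load=- comp=t4/7c wait=7 total=44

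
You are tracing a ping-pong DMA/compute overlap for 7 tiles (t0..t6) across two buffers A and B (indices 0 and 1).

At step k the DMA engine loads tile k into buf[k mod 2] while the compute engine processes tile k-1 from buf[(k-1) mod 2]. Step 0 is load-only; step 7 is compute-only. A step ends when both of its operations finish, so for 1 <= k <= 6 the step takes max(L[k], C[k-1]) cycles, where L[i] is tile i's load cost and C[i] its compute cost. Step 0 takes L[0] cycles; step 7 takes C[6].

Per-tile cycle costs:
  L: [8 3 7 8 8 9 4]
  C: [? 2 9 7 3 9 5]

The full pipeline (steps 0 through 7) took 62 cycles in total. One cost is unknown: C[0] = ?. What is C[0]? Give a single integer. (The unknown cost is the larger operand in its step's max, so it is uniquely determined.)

C[0] = 7

step 0 = dur = L[0]=8 = 8
step 1 = dur = max(L[1]=3, C[0]=?) = C[0]  (unknown; binding)
step 2 = dur = max(L[2]=7, C[1]=2) = 7
step 3 = dur = max(L[3]=8, C[2]=9) = 9
step 4 = dur = max(L[4]=8, C[3]=7) = 8
step 5 = dur = max(L[5]=9, C[4]=3) = 9
step 6 = dur = max(L[6]=4, C[5]=9) = 9
step 7 = dur = C[6]=5 = 5
sum of known step durations = 55
dur[1] = total - known = 62 - 55 = 7
C[0] is the binding max in step 1, so C[0] = dur[1] = 7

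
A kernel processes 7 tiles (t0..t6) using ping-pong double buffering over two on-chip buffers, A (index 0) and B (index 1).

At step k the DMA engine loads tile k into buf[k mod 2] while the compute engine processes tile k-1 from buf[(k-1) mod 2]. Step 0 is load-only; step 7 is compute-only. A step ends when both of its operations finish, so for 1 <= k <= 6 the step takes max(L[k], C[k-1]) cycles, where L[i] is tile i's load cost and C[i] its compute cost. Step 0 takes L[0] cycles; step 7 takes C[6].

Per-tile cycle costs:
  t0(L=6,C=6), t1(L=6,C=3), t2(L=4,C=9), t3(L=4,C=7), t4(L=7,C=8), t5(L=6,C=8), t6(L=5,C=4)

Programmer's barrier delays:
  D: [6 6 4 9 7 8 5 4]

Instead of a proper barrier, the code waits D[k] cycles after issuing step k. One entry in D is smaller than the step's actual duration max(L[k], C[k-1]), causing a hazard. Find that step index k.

k=0 barrier L[0]=6→6c, D[0]=6 ok
k=1 barrier max(L[1]=6,C[0]=6)→6c, D[1]=6 ok
k=2 barrier max(L[2]=4,C[1]=3)→4c, D[2]=4 ok
k=3 barrier max(L[3]=4,C[2]=9)→9c, D[3]=9 ok
k=4 barrier max(L[4]=7,C[3]=7)→7c, D[4]=7 ok
k=5 barrier max(L[5]=6,C[4]=8)→8c, D[5]=8 ok
k=6 barrier max(L[6]=5,C[5]=8)→8c, D[6]=5 SHORT
k=7 barrier C[6]=4→4c, D[7]=4 ok

hazard at step 6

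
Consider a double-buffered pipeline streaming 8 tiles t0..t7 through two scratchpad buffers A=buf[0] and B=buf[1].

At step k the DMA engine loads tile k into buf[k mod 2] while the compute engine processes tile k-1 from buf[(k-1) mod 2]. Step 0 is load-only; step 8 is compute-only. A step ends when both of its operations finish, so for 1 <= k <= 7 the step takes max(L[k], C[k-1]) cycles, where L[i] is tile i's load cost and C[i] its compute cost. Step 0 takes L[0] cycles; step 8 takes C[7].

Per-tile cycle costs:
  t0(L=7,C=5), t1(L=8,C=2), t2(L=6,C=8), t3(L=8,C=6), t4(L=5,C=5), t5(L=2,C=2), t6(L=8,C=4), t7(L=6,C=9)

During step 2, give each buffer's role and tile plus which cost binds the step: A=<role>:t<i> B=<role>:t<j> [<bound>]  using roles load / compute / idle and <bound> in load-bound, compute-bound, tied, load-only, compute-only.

step 2: A=load:t2 B=compute:t1 [load-bound]

[0] DMA t0→A (7c) ∥ CU idle ⇒ 7c, clock 7
[1] DMA t1→B (8c) ∥ CU A:t0 (5c) ⇒ 8c, clock 15
[2] DMA t2→A (6c) ∥ CU B:t1 (2c) ⇒ 6c, clock 21
[3] DMA t3→B (8c) ∥ CU A:t2 (8c) ⇒ 8c, clock 29
[4] DMA t4→A (5c) ∥ CU B:t3 (6c) ⇒ 6c, clock 35
[5] DMA t5→B (2c) ∥ CU A:t4 (5c) ⇒ 5c, clock 40
[6] DMA t6→A (8c) ∥ CU B:t5 (2c) ⇒ 8c, clock 48
[7] DMA t7→B (6c) ∥ CU A:t6 (4c) ⇒ 6c, clock 54
[8] DMA idle ∥ CU B:t7 (9c) ⇒ 9c, clock 63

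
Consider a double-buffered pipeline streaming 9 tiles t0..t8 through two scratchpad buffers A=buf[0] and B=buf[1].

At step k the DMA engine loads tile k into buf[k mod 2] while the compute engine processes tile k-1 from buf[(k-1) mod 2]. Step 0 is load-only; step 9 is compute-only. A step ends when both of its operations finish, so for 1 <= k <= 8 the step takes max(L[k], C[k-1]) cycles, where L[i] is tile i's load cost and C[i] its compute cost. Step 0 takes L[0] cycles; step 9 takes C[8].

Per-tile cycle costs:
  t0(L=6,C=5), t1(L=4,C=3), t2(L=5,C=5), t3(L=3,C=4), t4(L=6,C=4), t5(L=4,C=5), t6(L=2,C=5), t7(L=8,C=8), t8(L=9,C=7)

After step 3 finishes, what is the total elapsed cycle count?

end_cycle[3] = 21

[0] DMA t0→A (6c) ∥ CU idle ⇒ 6c, clock 6
[1] DMA t1→B (4c) ∥ CU A:t0 (5c) ⇒ 5c, clock 11
[2] DMA t2→A (5c) ∥ CU B:t1 (3c) ⇒ 5c, clock 16
[3] DMA t3→B (3c) ∥ CU A:t2 (5c) ⇒ 5c, clock 21
[4] DMA t4→A (6c) ∥ CU B:t3 (4c) ⇒ 6c, clock 27
[5] DMA t5→B (4c) ∥ CU A:t4 (4c) ⇒ 4c, clock 31
[6] DMA t6→A (2c) ∥ CU B:t5 (5c) ⇒ 5c, clock 36
[7] DMA t7→B (8c) ∥ CU A:t6 (5c) ⇒ 8c, clock 44
[8] DMA t8→A (9c) ∥ CU B:t7 (8c) ⇒ 9c, clock 53
[9] DMA idle ∥ CU A:t8 (7c) ⇒ 7c, clock 60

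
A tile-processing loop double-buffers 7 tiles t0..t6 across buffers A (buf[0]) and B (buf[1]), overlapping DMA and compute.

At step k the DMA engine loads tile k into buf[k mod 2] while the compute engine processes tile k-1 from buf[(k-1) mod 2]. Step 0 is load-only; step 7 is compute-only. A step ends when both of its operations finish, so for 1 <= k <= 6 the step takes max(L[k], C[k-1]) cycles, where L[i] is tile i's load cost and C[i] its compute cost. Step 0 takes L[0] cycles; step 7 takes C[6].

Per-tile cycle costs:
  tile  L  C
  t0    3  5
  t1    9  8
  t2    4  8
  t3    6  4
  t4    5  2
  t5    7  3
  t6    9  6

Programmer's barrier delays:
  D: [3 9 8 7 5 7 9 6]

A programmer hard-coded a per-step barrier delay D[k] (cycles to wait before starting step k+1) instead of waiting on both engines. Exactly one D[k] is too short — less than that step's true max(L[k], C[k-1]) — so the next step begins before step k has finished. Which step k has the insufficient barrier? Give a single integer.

hazard at step 3

[0] required=L[0]=3=3 vs D=3 ok
[1] required=max(L[1]=9,C[0]=5)=9 vs D=9 ok
[2] required=max(L[2]=4,C[1]=8)=8 vs D=8 ok
[3] required=max(L[3]=6,C[2]=8)=8 vs D=7 SHORT
[4] required=max(L[4]=5,C[3]=4)=5 vs D=5 ok
[5] required=max(L[5]=7,C[4]=2)=7 vs D=7 ok
[6] required=max(L[6]=9,C[5]=3)=9 vs D=9 ok
[7] required=C[6]=6=6 vs D=6 ok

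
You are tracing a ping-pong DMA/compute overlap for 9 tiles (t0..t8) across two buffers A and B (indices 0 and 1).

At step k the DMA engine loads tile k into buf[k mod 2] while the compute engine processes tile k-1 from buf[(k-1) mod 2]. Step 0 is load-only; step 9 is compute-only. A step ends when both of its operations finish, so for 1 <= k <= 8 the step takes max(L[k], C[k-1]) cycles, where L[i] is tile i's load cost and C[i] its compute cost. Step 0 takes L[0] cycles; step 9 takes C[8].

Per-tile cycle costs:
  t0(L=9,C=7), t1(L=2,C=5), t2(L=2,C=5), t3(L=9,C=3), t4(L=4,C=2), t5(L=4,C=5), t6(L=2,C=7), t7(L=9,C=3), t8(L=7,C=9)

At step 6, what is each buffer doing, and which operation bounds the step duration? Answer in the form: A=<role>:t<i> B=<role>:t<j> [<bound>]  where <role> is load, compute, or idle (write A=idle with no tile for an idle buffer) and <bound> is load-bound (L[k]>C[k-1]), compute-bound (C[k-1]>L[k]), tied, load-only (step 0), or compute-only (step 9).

step 6: A=load:t6 B=compute:t5 [compute-bound]

  0. 9=9c; end=9; A:t0 B:-
  1. max(2,7)=7c; end=16; A:t0 B:t1
  2. max(2,5)=5c; end=21; A:t2 B:t1
  3. max(9,5)=9c; end=30; A:t2 B:t3
  4. max(4,3)=4c; end=34; A:t4 B:t3
  5. max(4,2)=4c; end=38; A:t4 B:t5
  6. max(2,5)=5c; end=43; A:t6 B:t5
  7. max(9,7)=9c; end=52; A:t6 B:t7
  8. max(7,3)=7c; end=59; A:t8 B:t7
  9. 9=9c; end=68; A:t8 B:t7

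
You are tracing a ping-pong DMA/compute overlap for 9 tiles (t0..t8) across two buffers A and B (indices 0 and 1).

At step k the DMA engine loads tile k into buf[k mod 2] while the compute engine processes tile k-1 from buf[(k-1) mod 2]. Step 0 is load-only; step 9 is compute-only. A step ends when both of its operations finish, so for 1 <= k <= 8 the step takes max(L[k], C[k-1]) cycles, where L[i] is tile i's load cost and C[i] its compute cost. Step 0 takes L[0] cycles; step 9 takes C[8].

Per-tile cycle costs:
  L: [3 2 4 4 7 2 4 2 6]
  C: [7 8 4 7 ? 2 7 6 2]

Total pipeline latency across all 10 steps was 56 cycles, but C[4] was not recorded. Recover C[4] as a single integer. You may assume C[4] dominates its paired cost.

step 0 | dur = L[0]=3 = 3
step 1 | dur = max(L[1]=2, C[0]=7) = 7
step 2 | dur = max(L[2]=4, C[1]=8) = 8
step 3 | dur = max(L[3]=4, C[2]=4) = 4
step 4 | dur = max(L[4]=7, C[3]=7) = 7
step 5 | dur = max(L[5]=2, C[4]=?) = C[4]  (unknown; binding)
step 6 | dur = max(L[6]=4, C[5]=2) = 4
step 7 | dur = max(L[7]=2, C[6]=7) = 7
step 8 | dur = max(L[8]=6, C[7]=6) = 6
step 9 | dur = C[8]=2 = 2
sum of known step durations = 48
dur[5] = total - known = 56 - 48 = 8
C[4] is the binding max in step 5, so C[4] = dur[5] = 8

C[4] = 8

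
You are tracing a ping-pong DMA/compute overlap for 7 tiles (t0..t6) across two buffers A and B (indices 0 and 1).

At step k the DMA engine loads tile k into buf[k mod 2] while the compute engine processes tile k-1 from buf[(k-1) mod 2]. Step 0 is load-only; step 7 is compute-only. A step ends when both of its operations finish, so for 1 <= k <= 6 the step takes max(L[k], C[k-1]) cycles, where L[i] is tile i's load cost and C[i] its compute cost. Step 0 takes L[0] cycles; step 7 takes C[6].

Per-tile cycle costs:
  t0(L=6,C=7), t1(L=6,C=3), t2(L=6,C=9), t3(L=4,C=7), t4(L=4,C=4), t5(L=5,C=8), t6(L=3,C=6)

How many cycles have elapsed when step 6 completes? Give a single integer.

end_cycle[6] = 48

k=0 load=t0/6c comp=- wait=6 total=6
k=1 load=t1/6c comp=t0/7c wait=7 total=13
k=2 load=t2/6c comp=t1/3c wait=6 total=19
k=3 load=t3/4c comp=t2/9c wait=9 total=28
k=4 load=t4/4c comp=t3/7c wait=7 total=35
k=5 load=t5/5c comp=t4/4c wait=5 total=40
k=6 load=t6/3c comp=t5/8c wait=8 total=48
k=7 load=- comp=t6/6c wait=6 total=54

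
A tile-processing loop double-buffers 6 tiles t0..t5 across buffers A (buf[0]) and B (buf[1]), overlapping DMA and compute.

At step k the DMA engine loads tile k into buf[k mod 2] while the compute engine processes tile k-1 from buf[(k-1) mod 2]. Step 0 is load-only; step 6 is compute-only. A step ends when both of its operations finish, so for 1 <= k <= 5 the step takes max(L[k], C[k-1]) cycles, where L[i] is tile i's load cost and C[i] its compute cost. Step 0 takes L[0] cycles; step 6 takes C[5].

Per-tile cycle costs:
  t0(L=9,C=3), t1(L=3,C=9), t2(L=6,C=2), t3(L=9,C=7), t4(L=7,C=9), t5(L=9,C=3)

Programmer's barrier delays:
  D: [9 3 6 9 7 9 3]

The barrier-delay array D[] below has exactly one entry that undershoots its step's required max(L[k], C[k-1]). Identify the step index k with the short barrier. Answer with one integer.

hazard at step 2

[0] required=L[0]=9=9 vs D=9 ok
[1] required=max(L[1]=3,C[0]=3)=3 vs D=3 ok
[2] required=max(L[2]=6,C[1]=9)=9 vs D=6 SHORT
[3] required=max(L[3]=9,C[2]=2)=9 vs D=9 ok
[4] required=max(L[4]=7,C[3]=7)=7 vs D=7 ok
[5] required=max(L[5]=9,C[4]=9)=9 vs D=9 ok
[6] required=C[5]=3=3 vs D=3 ok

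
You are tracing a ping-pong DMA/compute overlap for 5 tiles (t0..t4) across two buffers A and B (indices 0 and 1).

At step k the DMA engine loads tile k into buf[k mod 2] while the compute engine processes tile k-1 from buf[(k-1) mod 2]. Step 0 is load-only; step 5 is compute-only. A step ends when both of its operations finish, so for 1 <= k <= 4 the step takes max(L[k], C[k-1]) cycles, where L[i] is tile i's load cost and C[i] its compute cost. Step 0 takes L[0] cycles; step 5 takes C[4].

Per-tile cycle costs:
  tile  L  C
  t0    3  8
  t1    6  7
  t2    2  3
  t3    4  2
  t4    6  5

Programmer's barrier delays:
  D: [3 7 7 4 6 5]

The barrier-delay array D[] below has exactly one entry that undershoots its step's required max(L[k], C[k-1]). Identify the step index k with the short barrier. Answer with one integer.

k=0 barrier L[0]=3→3c, D[0]=3 ok
k=1 barrier max(L[1]=6,C[0]=8)→8c, D[1]=7 SHORT
k=2 barrier max(L[2]=2,C[1]=7)→7c, D[2]=7 ok
k=3 barrier max(L[3]=4,C[2]=3)→4c, D[3]=4 ok
k=4 barrier max(L[4]=6,C[3]=2)→6c, D[4]=6 ok
k=5 barrier C[4]=5→5c, D[5]=5 ok

hazard at step 1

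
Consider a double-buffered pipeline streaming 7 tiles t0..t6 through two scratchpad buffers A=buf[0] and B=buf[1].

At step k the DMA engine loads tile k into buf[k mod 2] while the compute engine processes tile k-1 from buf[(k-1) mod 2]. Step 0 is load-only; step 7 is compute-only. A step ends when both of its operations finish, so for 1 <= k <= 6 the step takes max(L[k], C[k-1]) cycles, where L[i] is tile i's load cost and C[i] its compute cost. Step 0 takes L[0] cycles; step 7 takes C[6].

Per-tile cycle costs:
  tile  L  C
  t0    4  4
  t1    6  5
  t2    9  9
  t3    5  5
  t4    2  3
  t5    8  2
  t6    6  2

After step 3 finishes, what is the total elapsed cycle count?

k=0 load=t0/4c comp=- wait=4 total=4
k=1 load=t1/6c comp=t0/4c wait=6 total=10
k=2 load=t2/9c comp=t1/5c wait=9 total=19
k=3 load=t3/5c comp=t2/9c wait=9 total=28
k=4 load=t4/2c comp=t3/5c wait=5 total=33
k=5 load=t5/8c comp=t4/3c wait=8 total=41
k=6 load=t6/6c comp=t5/2c wait=6 total=47
k=7 load=- comp=t6/2c wait=2 total=49

end_cycle[3] = 28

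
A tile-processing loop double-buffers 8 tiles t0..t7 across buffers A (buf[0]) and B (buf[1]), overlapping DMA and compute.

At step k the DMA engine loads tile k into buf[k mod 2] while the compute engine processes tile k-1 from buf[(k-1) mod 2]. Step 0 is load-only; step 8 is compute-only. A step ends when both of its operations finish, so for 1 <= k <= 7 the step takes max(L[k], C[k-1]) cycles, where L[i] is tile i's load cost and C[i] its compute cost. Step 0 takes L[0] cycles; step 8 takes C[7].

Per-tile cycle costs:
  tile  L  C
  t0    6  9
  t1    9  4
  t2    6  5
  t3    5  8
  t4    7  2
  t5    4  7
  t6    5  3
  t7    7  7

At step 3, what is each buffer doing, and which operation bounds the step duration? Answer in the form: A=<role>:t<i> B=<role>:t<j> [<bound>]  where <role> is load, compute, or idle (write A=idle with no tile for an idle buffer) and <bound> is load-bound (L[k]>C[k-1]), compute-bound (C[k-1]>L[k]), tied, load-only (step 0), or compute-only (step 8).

[0] DMA t0→A (6c) ∥ CU idle ⇒ 6c, clock 6
[1] DMA t1→B (9c) ∥ CU A:t0 (9c) ⇒ 9c, clock 15
[2] DMA t2→A (6c) ∥ CU B:t1 (4c) ⇒ 6c, clock 21
[3] DMA t3→B (5c) ∥ CU A:t2 (5c) ⇒ 5c, clock 26
[4] DMA t4→A (7c) ∥ CU B:t3 (8c) ⇒ 8c, clock 34
[5] DMA t5→B (4c) ∥ CU A:t4 (2c) ⇒ 4c, clock 38
[6] DMA t6→A (5c) ∥ CU B:t5 (7c) ⇒ 7c, clock 45
[7] DMA t7→B (7c) ∥ CU A:t6 (3c) ⇒ 7c, clock 52
[8] DMA idle ∥ CU B:t7 (7c) ⇒ 7c, clock 59

step 3: A=compute:t2 B=load:t3 [tied]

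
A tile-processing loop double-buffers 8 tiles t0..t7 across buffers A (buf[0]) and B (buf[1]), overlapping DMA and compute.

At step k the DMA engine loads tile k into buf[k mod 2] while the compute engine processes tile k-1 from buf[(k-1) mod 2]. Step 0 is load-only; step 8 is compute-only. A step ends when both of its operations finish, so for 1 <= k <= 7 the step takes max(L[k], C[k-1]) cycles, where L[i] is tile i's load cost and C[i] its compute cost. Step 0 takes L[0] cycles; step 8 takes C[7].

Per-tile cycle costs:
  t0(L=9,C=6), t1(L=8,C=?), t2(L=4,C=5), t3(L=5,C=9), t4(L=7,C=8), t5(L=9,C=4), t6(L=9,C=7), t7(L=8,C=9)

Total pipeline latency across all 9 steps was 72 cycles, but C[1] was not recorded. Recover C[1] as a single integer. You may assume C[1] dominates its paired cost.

step 0: dur = L[0]=9 = 9
step 1: dur = max(L[1]=8, C[0]=6) = 8
step 2: dur = max(L[2]=4, C[1]=?) = C[1]  (unknown; binding)
step 3: dur = max(L[3]=5, C[2]=5) = 5
step 4: dur = max(L[4]=7, C[3]=9) = 9
step 5: dur = max(L[5]=9, C[4]=8) = 9
step 6: dur = max(L[6]=9, C[5]=4) = 9
step 7: dur = max(L[7]=8, C[6]=7) = 8
step 8: dur = C[7]=9 = 9
sum of known step durations = 66
dur[2] = total - known = 72 - 66 = 6
C[1] is the binding max in step 2, so C[1] = dur[2] = 6

C[1] = 6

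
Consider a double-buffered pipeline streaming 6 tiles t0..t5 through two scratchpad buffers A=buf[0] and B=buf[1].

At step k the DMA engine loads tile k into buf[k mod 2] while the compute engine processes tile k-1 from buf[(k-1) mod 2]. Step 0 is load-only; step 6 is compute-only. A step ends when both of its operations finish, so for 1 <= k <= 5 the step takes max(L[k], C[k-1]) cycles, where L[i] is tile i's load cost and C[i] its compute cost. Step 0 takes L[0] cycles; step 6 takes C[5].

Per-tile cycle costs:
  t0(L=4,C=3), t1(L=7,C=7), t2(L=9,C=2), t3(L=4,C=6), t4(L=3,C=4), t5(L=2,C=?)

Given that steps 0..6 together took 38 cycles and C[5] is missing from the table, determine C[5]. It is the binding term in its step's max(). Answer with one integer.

C[5] = 4

step 0 | dur = L[0]=4 = 4
step 1 | dur = max(L[1]=7, C[0]=3) = 7
step 2 | dur = max(L[2]=9, C[1]=7) = 9
step 3 | dur = max(L[3]=4, C[2]=2) = 4
step 4 | dur = max(L[4]=3, C[3]=6) = 6
step 5 | dur = max(L[5]=2, C[4]=4) = 4
step 6 | dur = C[5]=? = C[5]  (unknown; binding)
sum of known step durations = 34
dur[6] = total - known = 38 - 34 = 4
C[5] is the binding max in step 6, so C[5] = dur[6] = 4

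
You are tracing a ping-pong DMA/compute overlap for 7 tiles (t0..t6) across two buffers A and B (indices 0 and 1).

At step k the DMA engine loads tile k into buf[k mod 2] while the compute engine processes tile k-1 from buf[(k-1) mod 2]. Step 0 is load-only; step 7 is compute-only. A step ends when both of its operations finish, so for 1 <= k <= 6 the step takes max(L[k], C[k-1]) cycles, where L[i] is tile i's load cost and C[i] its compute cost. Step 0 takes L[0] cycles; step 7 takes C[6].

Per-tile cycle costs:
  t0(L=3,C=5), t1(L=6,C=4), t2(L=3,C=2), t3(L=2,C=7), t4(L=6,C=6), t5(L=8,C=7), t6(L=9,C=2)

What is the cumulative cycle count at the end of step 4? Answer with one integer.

k=0 load=t0/3c comp=- wait=3 total=3
k=1 load=t1/6c comp=t0/5c wait=6 total=9
k=2 load=t2/3c comp=t1/4c wait=4 total=13
k=3 load=t3/2c comp=t2/2c wait=2 total=15
k=4 load=t4/6c comp=t3/7c wait=7 total=22
k=5 load=t5/8c comp=t4/6c wait=8 total=30
k=6 load=t6/9c comp=t5/7c wait=9 total=39
k=7 load=- comp=t6/2c wait=2 total=41

end_cycle[4] = 22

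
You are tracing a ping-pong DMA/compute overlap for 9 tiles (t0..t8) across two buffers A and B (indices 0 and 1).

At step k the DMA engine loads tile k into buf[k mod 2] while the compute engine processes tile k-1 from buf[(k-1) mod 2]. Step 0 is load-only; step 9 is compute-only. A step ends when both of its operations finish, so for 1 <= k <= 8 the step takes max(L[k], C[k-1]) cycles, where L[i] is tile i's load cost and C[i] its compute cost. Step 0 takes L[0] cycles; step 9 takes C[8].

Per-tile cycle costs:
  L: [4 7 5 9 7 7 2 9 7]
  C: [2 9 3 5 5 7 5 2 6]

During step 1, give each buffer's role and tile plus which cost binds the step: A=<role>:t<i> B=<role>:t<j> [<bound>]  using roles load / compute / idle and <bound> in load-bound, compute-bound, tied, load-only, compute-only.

step 1: A=compute:t0 B=load:t1 [load-bound]

[0] DMA t0→A (4c) ∥ CU idle ⇒ 4c, clock 4
[1] DMA t1→B (7c) ∥ CU A:t0 (2c) ⇒ 7c, clock 11
[2] DMA t2→A (5c) ∥ CU B:t1 (9c) ⇒ 9c, clock 20
[3] DMA t3→B (9c) ∥ CU A:t2 (3c) ⇒ 9c, clock 29
[4] DMA t4→A (7c) ∥ CU B:t3 (5c) ⇒ 7c, clock 36
[5] DMA t5→B (7c) ∥ CU A:t4 (5c) ⇒ 7c, clock 43
[6] DMA t6→A (2c) ∥ CU B:t5 (7c) ⇒ 7c, clock 50
[7] DMA t7→B (9c) ∥ CU A:t6 (5c) ⇒ 9c, clock 59
[8] DMA t8→A (7c) ∥ CU B:t7 (2c) ⇒ 7c, clock 66
[9] DMA idle ∥ CU A:t8 (6c) ⇒ 6c, clock 72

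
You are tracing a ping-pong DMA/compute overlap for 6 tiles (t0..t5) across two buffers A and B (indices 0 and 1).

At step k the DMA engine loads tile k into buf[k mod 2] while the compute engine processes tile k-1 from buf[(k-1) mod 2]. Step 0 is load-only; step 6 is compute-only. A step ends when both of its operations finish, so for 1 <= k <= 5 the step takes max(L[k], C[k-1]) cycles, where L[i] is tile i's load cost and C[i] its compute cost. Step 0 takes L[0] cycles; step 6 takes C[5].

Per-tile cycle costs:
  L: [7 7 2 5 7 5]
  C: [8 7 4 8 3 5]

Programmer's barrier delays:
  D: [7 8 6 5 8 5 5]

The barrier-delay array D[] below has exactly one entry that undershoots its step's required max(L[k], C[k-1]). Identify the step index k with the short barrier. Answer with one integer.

k=0 barrier L[0]=7→7c, D[0]=7 ok
k=1 barrier max(L[1]=7,C[0]=8)→8c, D[1]=8 ok
k=2 barrier max(L[2]=2,C[1]=7)→7c, D[2]=6 SHORT
k=3 barrier max(L[3]=5,C[2]=4)→5c, D[3]=5 ok
k=4 barrier max(L[4]=7,C[3]=8)→8c, D[4]=8 ok
k=5 barrier max(L[5]=5,C[4]=3)→5c, D[5]=5 ok
k=6 barrier C[5]=5→5c, D[6]=5 ok

hazard at step 2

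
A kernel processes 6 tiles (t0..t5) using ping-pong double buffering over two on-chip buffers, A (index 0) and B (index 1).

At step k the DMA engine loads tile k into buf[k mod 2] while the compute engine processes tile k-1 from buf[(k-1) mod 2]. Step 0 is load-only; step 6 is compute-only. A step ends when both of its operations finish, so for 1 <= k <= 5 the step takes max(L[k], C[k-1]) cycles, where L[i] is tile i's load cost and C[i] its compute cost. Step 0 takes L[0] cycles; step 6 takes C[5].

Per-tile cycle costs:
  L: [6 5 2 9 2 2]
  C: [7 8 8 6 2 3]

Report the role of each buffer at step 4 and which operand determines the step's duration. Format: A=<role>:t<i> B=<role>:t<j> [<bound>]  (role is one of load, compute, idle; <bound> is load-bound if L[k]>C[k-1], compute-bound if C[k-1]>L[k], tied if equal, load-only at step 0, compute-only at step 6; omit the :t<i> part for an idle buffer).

k=0 load=t0/6c comp=- wait=6 total=6
k=1 load=t1/5c comp=t0/7c wait=7 total=13
k=2 load=t2/2c comp=t1/8c wait=8 total=21
k=3 load=t3/9c comp=t2/8c wait=9 total=30
k=4 load=t4/2c comp=t3/6c wait=6 total=36
k=5 load=t5/2c comp=t4/2c wait=2 total=38
k=6 load=- comp=t5/3c wait=3 total=41

step 4: A=load:t4 B=compute:t3 [compute-bound]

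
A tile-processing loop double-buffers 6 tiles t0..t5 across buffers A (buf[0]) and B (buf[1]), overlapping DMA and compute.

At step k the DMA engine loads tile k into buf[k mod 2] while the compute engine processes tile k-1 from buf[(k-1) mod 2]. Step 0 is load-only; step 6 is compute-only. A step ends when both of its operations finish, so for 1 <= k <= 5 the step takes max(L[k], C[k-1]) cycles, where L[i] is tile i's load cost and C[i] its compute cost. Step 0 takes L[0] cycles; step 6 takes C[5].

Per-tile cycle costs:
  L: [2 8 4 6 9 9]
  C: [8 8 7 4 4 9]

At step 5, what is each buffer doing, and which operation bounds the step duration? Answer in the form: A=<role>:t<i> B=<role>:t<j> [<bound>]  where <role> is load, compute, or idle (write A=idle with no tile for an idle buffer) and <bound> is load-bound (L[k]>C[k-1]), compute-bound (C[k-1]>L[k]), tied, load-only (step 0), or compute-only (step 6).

[0] DMA t0→A (2c) ∥ CU idle ⇒ 2c, clock 2
[1] DMA t1→B (8c) ∥ CU A:t0 (8c) ⇒ 8c, clock 10
[2] DMA t2→A (4c) ∥ CU B:t1 (8c) ⇒ 8c, clock 18
[3] DMA t3→B (6c) ∥ CU A:t2 (7c) ⇒ 7c, clock 25
[4] DMA t4→A (9c) ∥ CU B:t3 (4c) ⇒ 9c, clock 34
[5] DMA t5→B (9c) ∥ CU A:t4 (4c) ⇒ 9c, clock 43
[6] DMA idle ∥ CU B:t5 (9c) ⇒ 9c, clock 52

step 5: A=compute:t4 B=load:t5 [load-bound]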